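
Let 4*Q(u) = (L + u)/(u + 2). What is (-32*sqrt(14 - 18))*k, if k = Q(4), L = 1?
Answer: -40*I/3 ≈ -13.333*I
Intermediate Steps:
Q(u) = (1 + u)/(4*(2 + u)) (Q(u) = ((1 + u)/(u + 2))/4 = ((1 + u)/(2 + u))/4 = (1 + u)/(4*(2 + u)))
k = 5/24 (k = (1 + 4)/(4*(2 + 4)) = (1/4)*5/6 = (1/4)*(1/6)*5 = 5/24 ≈ 0.20833)
(-32*sqrt(14 - 18))*k = -32*sqrt(14 - 18)*(5/24) = -64*I*(5/24) = -40*I/3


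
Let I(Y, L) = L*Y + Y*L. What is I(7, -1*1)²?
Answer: 196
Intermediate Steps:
I(Y, L) = 2*L*Y (I(Y, L) = L*Y + L*Y = 2*L*Y)
I(7, -1*1)² = (2*(-1*1)*7)² = (2*(-1)*7)² = (-14)² = 196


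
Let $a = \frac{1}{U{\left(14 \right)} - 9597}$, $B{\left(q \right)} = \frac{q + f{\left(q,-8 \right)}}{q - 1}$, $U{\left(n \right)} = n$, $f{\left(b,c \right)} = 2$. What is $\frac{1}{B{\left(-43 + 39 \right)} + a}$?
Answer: $\frac{47915}{19161} \approx 2.5007$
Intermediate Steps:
$B{\left(q \right)} = \frac{2 + q}{-1 + q}$ ($B{\left(q \right)} = \frac{q + 2}{q - 1} = \frac{2 + q}{-1 + q}$)
$a = - \frac{1}{9583}$ ($a = \frac{1}{14 - 9597} = \frac{1}{-9583} = - \frac{1}{9583} \approx -0.00010435$)
$\frac{1}{B{\left(-43 + 39 \right)} + a} = \frac{1}{\frac{2 + \left(-43 + 39\right)}{-1 + \left(-43 + 39\right)} - \frac{1}{9583}} = \frac{1}{\frac{2 - 4}{-1 - 4} - \frac{1}{9583}} = \frac{1}{\frac{1}{-5} \left(-2\right) - \frac{1}{9583}} = \frac{1}{\left(- \frac{1}{5}\right) \left(-2\right) - \frac{1}{9583}} = \frac{1}{\frac{2}{5} - \frac{1}{9583}} = \frac{1}{\frac{19161}{47915}} = \frac{47915}{19161}$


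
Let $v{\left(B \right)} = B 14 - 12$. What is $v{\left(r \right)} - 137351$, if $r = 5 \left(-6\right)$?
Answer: $-137783$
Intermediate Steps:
$r = -30$
$v{\left(B \right)} = -12 + 14 B$ ($v{\left(B \right)} = 14 B - 12 = -12 + 14 B$)
$v{\left(r \right)} - 137351 = \left(-12 + 14 \left(-30\right)\right) - 137351 = \left(-12 - 420\right) - 137351 = -432 - 137351 = -137783$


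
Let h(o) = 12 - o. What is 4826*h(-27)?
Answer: 188214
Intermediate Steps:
4826*h(-27) = 4826*(12 - 1*(-27)) = 4826*(12 + 27) = 4826*39 = 188214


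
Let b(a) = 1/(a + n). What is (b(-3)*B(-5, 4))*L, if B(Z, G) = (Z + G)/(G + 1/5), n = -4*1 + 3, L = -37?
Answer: -185/84 ≈ -2.2024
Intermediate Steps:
n = -1 (n = -4 + 3 = -1)
b(a) = 1/(-1 + a) (b(a) = 1/(a - 1) = 1/(-1 + a))
B(Z, G) = (G + Z)/(1/5 + G) (B(Z, G) = (G + Z)/(G + 1/5) = (G + Z)/(1/5 + G))
(b(-3)*B(-5, 4))*L = ((5*(4 - 5)/(1 + 5*4))/(-1 - 3))*(-37) = ((5*(-1)/(1 + 20))/(-4))*(-37) = -5*(-1)/(4*21)*(-37) = -1/4*(-5/21)*(-37) = (5/84)*(-37) = -185/84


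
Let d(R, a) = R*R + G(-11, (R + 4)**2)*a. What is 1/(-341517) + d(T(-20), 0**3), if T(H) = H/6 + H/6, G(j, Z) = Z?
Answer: 45535597/1024551 ≈ 44.444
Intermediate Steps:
T(H) = H/3 (T(H) = H*(1/6) + H*(1/6) = H/6 + H/6 = H/3)
d(R, a) = R**2 + a*(4 + R)**2 (d(R, a) = R*R + (R + 4)**2*a = R**2 + (4 + R)**2*a = R**2 + a*(4 + R)**2)
1/(-341517) + d(T(-20), 0**3) = 1/(-341517) + (((1/3)*(-20))**2 + 0**3*(4 + (1/3)*(-20))**2) = -1/341517 + ((-20/3)**2 + 0*(4 - 20/3)**2) = -1/341517 + (400/9 + 0*(-8/3)**2) = -1/341517 + (400/9 + 0*(64/9)) = -1/341517 + (400/9 + 0) = -1/341517 + 400/9 = 45535597/1024551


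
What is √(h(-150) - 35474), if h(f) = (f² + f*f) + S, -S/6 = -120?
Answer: √10246 ≈ 101.22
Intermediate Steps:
S = 720 (S = -6*(-120) = 720)
h(f) = 720 + 2*f² (h(f) = (f² + f*f) + 720 = (f² + f²) + 720 = 2*f² + 720 = 720 + 2*f²)
√(h(-150) - 35474) = √((720 + 2*(-150)²) - 35474) = √((720 + 2*22500) - 35474) = √((720 + 45000) - 35474) = √(45720 - 35474) = √10246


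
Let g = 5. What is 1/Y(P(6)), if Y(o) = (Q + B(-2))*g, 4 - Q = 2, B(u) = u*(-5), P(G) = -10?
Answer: 1/60 ≈ 0.016667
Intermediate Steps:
B(u) = -5*u
Q = 2 (Q = 4 - 1*2 = 4 - 2 = 2)
Y(o) = 60 (Y(o) = (2 - 5*(-2))*5 = (2 + 10)*5 = 12*5 = 60)
1/Y(P(6)) = 1/60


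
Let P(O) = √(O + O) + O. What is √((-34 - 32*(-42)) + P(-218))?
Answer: √(1092 + 2*I*√109) ≈ 33.047 + 0.3159*I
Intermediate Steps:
P(O) = O + √2*√O (P(O) = √(2*O) + O = √2*√O + O = O + √2*√O)
√((-34 - 32*(-42)) + P(-218)) = √((-34 - 32*(-42)) + (-218 + √2*√(-218))) = √((-34 + 1344) + (-218 + √2*(I*√218))) = √(1310 + (-218 + 2*I*√109)) = √(1092 + 2*I*√109)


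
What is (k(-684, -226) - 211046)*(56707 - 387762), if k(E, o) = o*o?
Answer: 52958868350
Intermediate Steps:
k(E, o) = o**2
(k(-684, -226) - 211046)*(56707 - 387762) = ((-226)**2 - 211046)*(56707 - 387762) = (51076 - 211046)*(-331055) = -159970*(-331055) = 52958868350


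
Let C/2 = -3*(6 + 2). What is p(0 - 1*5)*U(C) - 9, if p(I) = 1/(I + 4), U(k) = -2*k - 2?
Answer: -103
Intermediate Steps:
C = -48 (C = 2*(-3*(6 + 2)) = 2*(-3*8) = 2*(-24) = -48)
U(k) = -2 - 2*k
p(I) = 1/(4 + I)
p(0 - 1*5)*U(C) - 9 = (-2 - 2*(-48))/(4 + (0 - 1*5)) - 9 = (-2 + 96)/(4 + (0 - 5)) - 9 = 94/(4 - 5) - 9 = 94/(-1) - 9 = -1*94 - 9 = -94 - 9 = -103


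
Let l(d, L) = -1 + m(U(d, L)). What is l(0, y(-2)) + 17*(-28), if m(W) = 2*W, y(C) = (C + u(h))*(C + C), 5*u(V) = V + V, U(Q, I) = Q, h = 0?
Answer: -477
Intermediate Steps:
u(V) = 2*V/5 (u(V) = (V + V)/5 = (2*V)/5 = 2*V/5)
y(C) = 2*C**2 (y(C) = (C + (2/5)*0)*(C + C) = (C + 0)*(2*C) = C*(2*C) = 2*C**2)
l(d, L) = -1 + 2*d
l(0, y(-2)) + 17*(-28) = (-1 + 2*0) + 17*(-28) = (-1 + 0) - 476 = -1 - 476 = -477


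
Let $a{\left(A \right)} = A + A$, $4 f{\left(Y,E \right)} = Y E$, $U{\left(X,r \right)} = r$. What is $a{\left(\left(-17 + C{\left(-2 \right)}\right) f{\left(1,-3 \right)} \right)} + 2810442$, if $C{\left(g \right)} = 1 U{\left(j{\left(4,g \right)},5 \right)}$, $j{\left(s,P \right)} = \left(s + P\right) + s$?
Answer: $2810460$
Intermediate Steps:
$j{\left(s,P \right)} = P + 2 s$ ($j{\left(s,P \right)} = \left(P + s\right) + s = P + 2 s$)
$f{\left(Y,E \right)} = \frac{E Y}{4}$ ($f{\left(Y,E \right)} = \frac{Y E}{4} = \frac{E Y}{4}$)
$C{\left(g \right)} = 5$ ($C{\left(g \right)} = 1 \cdot 5 = 5$)
$a{\left(A \right)} = 2 A$
$a{\left(\left(-17 + C{\left(-2 \right)}\right) f{\left(1,-3 \right)} \right)} + 2810442 = 2 \left(-17 + 5\right) \frac{1}{4} \left(-3\right) 1 + 2810442 = 2 \left(\left(-12\right) \left(- \frac{3}{4}\right)\right) + 2810442 = 2 \cdot 9 + 2810442 = 18 + 2810442 = 2810460$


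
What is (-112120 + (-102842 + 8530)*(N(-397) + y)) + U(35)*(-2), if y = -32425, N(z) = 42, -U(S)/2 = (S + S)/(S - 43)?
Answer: 3053993341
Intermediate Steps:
U(S) = -4*S/(-43 + S) (U(S) = -2*(S + S)/(S - 43) = -2*2*S/(-43 + S) = -4*S/(-43 + S))
(-112120 + (-102842 + 8530)*(N(-397) + y)) + U(35)*(-2) = (-112120 + (-102842 + 8530)*(42 - 32425)) - 4*35/(-43 + 35)*(-2) = (-112120 - 94312*(-32383)) - 4*35/(-8)*(-2) = (-112120 + 3054105496) - 4*35*(-⅛)*(-2) = 3053993376 + (35/2)*(-2) = 3053993376 - 35 = 3053993341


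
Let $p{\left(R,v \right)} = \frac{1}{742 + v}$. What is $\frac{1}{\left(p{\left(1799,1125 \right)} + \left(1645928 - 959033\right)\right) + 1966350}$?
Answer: $\frac{1867}{4953608416} \approx 3.769 \cdot 10^{-7}$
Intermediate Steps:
$\frac{1}{\left(p{\left(1799,1125 \right)} + \left(1645928 - 959033\right)\right) + 1966350} = \frac{1}{\left(\frac{1}{742 + 1125} + \left(1645928 - 959033\right)\right) + 1966350} = \frac{1}{\left(\frac{1}{1867} + \left(1645928 - 959033\right)\right) + 1966350} = \frac{1}{\left(\frac{1}{1867} + 686895\right) + 1966350} = \frac{1}{\frac{1282432966}{1867} + 1966350} = \frac{1}{\frac{4953608416}{1867}} = \frac{1867}{4953608416}$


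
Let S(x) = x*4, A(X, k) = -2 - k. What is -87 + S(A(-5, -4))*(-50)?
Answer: -487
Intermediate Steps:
S(x) = 4*x
-87 + S(A(-5, -4))*(-50) = -87 + (4*(-2 - 1*(-4)))*(-50) = -87 + (4*(-2 + 4))*(-50) = -87 + (4*2)*(-50) = -87 + 8*(-50) = -87 - 400 = -487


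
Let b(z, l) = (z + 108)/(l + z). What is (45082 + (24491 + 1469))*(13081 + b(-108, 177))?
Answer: 929300402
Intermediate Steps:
b(z, l) = (108 + z)/(l + z)
(45082 + (24491 + 1469))*(13081 + b(-108, 177)) = (45082 + (24491 + 1469))*(13081 + (108 - 108)/(177 - 108)) = (45082 + 25960)*(13081 + 0/69) = 71042*(13081 + (1/69)*0) = 71042*(13081 + 0) = 71042*13081 = 929300402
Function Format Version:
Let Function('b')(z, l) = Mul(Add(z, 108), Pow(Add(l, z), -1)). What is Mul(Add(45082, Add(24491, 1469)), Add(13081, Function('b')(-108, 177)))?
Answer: 929300402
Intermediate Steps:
Function('b')(z, l) = Mul(Pow(Add(l, z), -1), Add(108, z)) (Function('b')(z, l) = Mul(Add(108, z), Pow(Add(l, z), -1)) = Mul(Pow(Add(l, z), -1), Add(108, z)))
Mul(Add(45082, Add(24491, 1469)), Add(13081, Function('b')(-108, 177))) = Mul(Add(45082, Add(24491, 1469)), Add(13081, Mul(Pow(Add(177, -108), -1), Add(108, -108)))) = Mul(Add(45082, 25960), Add(13081, Mul(Pow(69, -1), 0))) = Mul(71042, Add(13081, Mul(Rational(1, 69), 0))) = Mul(71042, Add(13081, 0)) = Mul(71042, 13081) = 929300402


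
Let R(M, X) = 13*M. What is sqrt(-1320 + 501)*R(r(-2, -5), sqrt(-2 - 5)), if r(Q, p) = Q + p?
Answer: -273*I*sqrt(91) ≈ -2604.3*I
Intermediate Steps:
sqrt(-1320 + 501)*R(r(-2, -5), sqrt(-2 - 5)) = sqrt(-1320 + 501)*(13*(-2 - 5)) = sqrt(-819)*(13*(-7)) = (3*I*sqrt(91))*(-91) = -273*I*sqrt(91)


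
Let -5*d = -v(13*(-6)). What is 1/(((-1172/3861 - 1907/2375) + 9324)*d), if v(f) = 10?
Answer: 9169875/170979536146 ≈ 5.3631e-5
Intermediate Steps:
d = 2 (d = -(-1)*10/5 = -⅕*(-10) = 2)
1/(((-1172/3861 - 1907/2375) + 9324)*d) = 1/(((-1172/3861 - 1907/2375) + 9324)*2) = (½)/((-1172*1/3861 - 1907*1/2375) + 9324) = (½)/((-1172/3861 - 1907/2375) + 9324) = (½)/(-10146427/9169875 + 9324) = (½)/(85489768073/9169875) = (9169875/85489768073)*(½) = 9169875/170979536146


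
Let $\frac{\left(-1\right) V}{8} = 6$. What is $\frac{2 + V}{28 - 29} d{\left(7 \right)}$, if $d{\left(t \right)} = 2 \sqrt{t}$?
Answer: $92 \sqrt{7} \approx 243.41$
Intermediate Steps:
$V = -48$ ($V = \left(-8\right) 6 = -48$)
$\frac{2 + V}{28 - 29} d{\left(7 \right)} = \frac{2 - 48}{28 - 29} \cdot 2 \sqrt{7} = - \frac{46}{-1} \cdot 2 \sqrt{7} = \left(-46\right) \left(-1\right) 2 \sqrt{7} = 46 \cdot 2 \sqrt{7} = 92 \sqrt{7}$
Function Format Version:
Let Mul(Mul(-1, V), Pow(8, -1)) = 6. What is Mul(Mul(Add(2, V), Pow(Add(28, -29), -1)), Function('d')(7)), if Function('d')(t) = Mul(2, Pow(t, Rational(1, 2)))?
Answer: Mul(92, Pow(7, Rational(1, 2))) ≈ 243.41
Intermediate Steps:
V = -48 (V = Mul(-8, 6) = -48)
Mul(Mul(Add(2, V), Pow(Add(28, -29), -1)), Function('d')(7)) = Mul(Mul(Add(2, -48), Pow(Add(28, -29), -1)), Mul(2, Pow(7, Rational(1, 2)))) = Mul(Mul(-46, Pow(-1, -1)), Mul(2, Pow(7, Rational(1, 2)))) = Mul(Mul(-46, -1), Mul(2, Pow(7, Rational(1, 2)))) = Mul(46, Mul(2, Pow(7, Rational(1, 2)))) = Mul(92, Pow(7, Rational(1, 2)))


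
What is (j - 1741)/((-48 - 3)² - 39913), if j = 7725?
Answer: -17/106 ≈ -0.16038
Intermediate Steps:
(j - 1741)/((-48 - 3)² - 39913) = (7725 - 1741)/((-48 - 3)² - 39913) = 5984/((-51)² - 39913) = 5984/(2601 - 39913) = 5984/(-37312) = 5984*(-1/37312) = -17/106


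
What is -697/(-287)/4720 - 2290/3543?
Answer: -75601369/117060720 ≈ -0.64583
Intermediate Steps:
-697/(-287)/4720 - 2290/3543 = -697*(-1/287)*(1/4720) - 2290*1/3543 = (17/7)*(1/4720) - 2290/3543 = 17/33040 - 2290/3543 = -75601369/117060720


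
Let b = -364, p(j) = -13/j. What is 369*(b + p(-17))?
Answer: -2278575/17 ≈ -1.3403e+5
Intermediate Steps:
369*(b + p(-17)) = 369*(-364 - 13/(-17)) = 369*(-364 - 13*(-1/17)) = 369*(-364 + 13/17) = 369*(-6175/17) = -2278575/17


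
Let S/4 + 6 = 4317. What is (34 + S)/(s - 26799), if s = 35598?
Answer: 17278/8799 ≈ 1.9636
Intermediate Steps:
S = 17244 (S = -24 + 4*4317 = -24 + 17268 = 17244)
(34 + S)/(s - 26799) = (34 + 17244)/(35598 - 26799) = 17278/8799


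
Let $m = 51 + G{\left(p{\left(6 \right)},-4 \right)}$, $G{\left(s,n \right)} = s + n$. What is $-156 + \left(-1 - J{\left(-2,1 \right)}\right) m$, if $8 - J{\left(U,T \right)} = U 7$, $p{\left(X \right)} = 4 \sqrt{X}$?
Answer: $-1237 - 92 \sqrt{6} \approx -1462.4$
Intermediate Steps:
$J{\left(U,T \right)} = 8 - 7 U$ ($J{\left(U,T \right)} = 8 - U 7 = 8 - 7 U$)
$G{\left(s,n \right)} = n + s$
$m = 47 + 4 \sqrt{6}$ ($m = 51 - \left(4 - 4 \sqrt{6}\right) = 47 + 4 \sqrt{6} \approx 56.798$)
$-156 + \left(-1 - J{\left(-2,1 \right)}\right) m = -156 + \left(-1 - \left(8 - -14\right)\right) \left(47 + 4 \sqrt{6}\right) = -156 + \left(-1 - \left(8 + 14\right)\right) \left(47 + 4 \sqrt{6}\right) = -156 + \left(-1 - 22\right) \left(47 + 4 \sqrt{6}\right) = -156 - 23 \left(47 + 4 \sqrt{6}\right) = -156 - \left(1081 + 92 \sqrt{6}\right) = -1237 - 92 \sqrt{6}$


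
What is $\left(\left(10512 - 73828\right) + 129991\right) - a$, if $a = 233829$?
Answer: $-167154$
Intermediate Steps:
$\left(\left(10512 - 73828\right) + 129991\right) - a = \left(\left(10512 - 73828\right) + 129991\right) - 233829 = \left(-63316 + 129991\right) - 233829 = 66675 - 233829 = -167154$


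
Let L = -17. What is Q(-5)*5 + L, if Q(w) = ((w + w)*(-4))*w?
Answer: -1017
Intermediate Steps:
Q(w) = -8*w² (Q(w) = ((2*w)*(-4))*w = (-8*w)*w = -8*w²)
Q(-5)*5 + L = -8*(-5)²*5 - 17 = -8*25*5 - 17 = -200*5 - 17 = -1000 - 17 = -1017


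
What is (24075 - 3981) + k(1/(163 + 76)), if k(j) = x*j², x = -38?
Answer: 1147789336/57121 ≈ 20094.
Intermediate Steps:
k(j) = -38*j²
(24075 - 3981) + k(1/(163 + 76)) = (24075 - 3981) - 38/(163 + 76)² = 20094 - 38*(1/239)² = 20094 - 38*1/57121 = 20094 - 38/57121 = 1147789336/57121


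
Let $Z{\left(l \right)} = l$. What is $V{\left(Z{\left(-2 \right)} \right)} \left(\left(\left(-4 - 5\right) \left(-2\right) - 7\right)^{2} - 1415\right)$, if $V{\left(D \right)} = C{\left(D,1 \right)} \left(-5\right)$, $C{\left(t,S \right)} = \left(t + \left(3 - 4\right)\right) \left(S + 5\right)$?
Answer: $-116460$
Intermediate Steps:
$C{\left(t,S \right)} = \left(-1 + t\right) \left(5 + S\right)$ ($C{\left(t,S \right)} = \left(t + \left(3 - 4\right)\right) \left(5 + S\right) = \left(t - 1\right) \left(5 + S\right) = \left(-1 + t\right) \left(5 + S\right)$)
$V{\left(D \right)} = 30 - 30 D$ ($V{\left(D \right)} = \left(-5 - 1 + 5 D + 1 D\right) \left(-5\right) = \left(-5 - 1 + 5 D + D\right) \left(-5\right) = \left(-6 + 6 D\right) \left(-5\right) = 30 - 30 D$)
$V{\left(Z{\left(-2 \right)} \right)} \left(\left(\left(-4 - 5\right) \left(-2\right) - 7\right)^{2} - 1415\right) = \left(30 - -60\right) \left(\left(\left(-4 - 5\right) \left(-2\right) - 7\right)^{2} - 1415\right) = \left(30 + 60\right) \left(\left(\left(-9\right) \left(-2\right) - 7\right)^{2} - 1415\right) = 90 \left(\left(18 - 7\right)^{2} - 1415\right) = 90 \left(11^{2} - 1415\right) = 90 \left(121 - 1415\right) = 90 \left(-1294\right) = -116460$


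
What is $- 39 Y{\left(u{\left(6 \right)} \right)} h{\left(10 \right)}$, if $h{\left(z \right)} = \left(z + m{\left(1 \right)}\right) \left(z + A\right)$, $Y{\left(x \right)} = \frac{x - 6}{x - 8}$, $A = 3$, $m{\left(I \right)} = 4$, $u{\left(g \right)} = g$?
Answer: $0$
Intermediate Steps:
$Y{\left(x \right)} = \frac{-6 + x}{-8 + x}$
$h{\left(z \right)} = \left(3 + z\right) \left(4 + z\right)$ ($h{\left(z \right)} = \left(z + 4\right) \left(z + 3\right) = \left(4 + z\right) \left(3 + z\right) = \left(3 + z\right) \left(4 + z\right)$)
$- 39 Y{\left(u{\left(6 \right)} \right)} h{\left(10 \right)} = - 39 \frac{-6 + 6}{-8 + 6} \left(12 + 10^{2} + 7 \cdot 10\right) = - 39 \frac{1}{-2} \cdot 0 \left(12 + 100 + 70\right) = - 39 \left(\left(- \frac{1}{2}\right) 0\right) 182 = \left(-39\right) 0 \cdot 182 = 0 \cdot 182 = 0$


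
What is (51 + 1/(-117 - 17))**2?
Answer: 46689889/17956 ≈ 2600.2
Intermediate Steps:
(51 + 1/(-117 - 17))**2 = (51 + 1/(-134))**2 = (51 - 1/134)**2 = (6833/134)**2 = 46689889/17956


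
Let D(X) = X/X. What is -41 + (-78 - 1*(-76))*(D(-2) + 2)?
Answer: -47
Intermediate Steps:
D(X) = 1
-41 + (-78 - 1*(-76))*(D(-2) + 2) = -41 + (-78 - 1*(-76))*(1 + 2) = -41 + (-78 + 76)*3 = -41 - 2*3 = -41 - 6 = -47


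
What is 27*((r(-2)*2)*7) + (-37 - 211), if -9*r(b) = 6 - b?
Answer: -584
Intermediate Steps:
r(b) = -⅔ + b/9 (r(b) = -(6 - b)/9 = -⅔ + b/9)
27*((r(-2)*2)*7) + (-37 - 211) = 27*(((-⅔ + (⅑)*(-2))*2)*7) + (-37 - 211) = 27*(((-⅔ - 2/9)*2)*7) - 248 = 27*(-8/9*2*7) - 248 = 27*(-16/9*7) - 248 = 27*(-112/9) - 248 = -336 - 248 = -584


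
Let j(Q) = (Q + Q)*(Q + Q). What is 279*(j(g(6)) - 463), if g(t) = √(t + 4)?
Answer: -118017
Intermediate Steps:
g(t) = √(4 + t)
j(Q) = 4*Q² (j(Q) = (2*Q)*(2*Q) = 4*Q²)
279*(j(g(6)) - 463) = 279*(4*(√(4 + 6))² - 463) = 279*(4*(√10)² - 463) = 279*(4*10 - 463) = 279*(40 - 463) = 279*(-423) = -118017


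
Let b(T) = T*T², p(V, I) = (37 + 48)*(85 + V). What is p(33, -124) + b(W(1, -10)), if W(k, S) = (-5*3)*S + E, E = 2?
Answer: 3521838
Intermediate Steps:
W(k, S) = 2 - 15*S (W(k, S) = (-5*3)*S + 2 = -15*S + 2 = 2 - 15*S)
p(V, I) = 7225 + 85*V (p(V, I) = 85*(85 + V) = 7225 + 85*V)
b(T) = T³
p(33, -124) + b(W(1, -10)) = (7225 + 85*33) + (2 - 15*(-10))³ = (7225 + 2805) + (2 + 150)³ = 10030 + 152³ = 10030 + 3511808 = 3521838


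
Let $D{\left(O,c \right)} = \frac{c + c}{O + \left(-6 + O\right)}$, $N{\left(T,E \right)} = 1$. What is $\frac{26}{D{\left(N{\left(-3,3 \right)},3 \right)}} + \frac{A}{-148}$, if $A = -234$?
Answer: $- \frac{3497}{222} \approx -15.752$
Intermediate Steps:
$D{\left(O,c \right)} = \frac{2 c}{-6 + 2 O}$
$\frac{26}{D{\left(N{\left(-3,3 \right)},3 \right)}} + \frac{A}{-148} = \frac{26}{3 \frac{1}{-3 + 1}} - \frac{234}{-148} = \frac{26}{3 \frac{1}{-2}} - - \frac{117}{74} = \frac{26}{3 \left(- \frac{1}{2}\right)} + \frac{117}{74} = \frac{26}{- \frac{3}{2}} + \frac{117}{74} = 26 \left(- \frac{2}{3}\right) + \frac{117}{74} = - \frac{52}{3} + \frac{117}{74} = - \frac{3497}{222}$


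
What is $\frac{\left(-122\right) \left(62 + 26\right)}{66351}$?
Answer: $- \frac{10736}{66351} \approx -0.16181$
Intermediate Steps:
$\frac{\left(-122\right) \left(62 + 26\right)}{66351} = \left(-122\right) 88 \cdot \frac{1}{66351} = \left(-10736\right) \frac{1}{66351} = - \frac{10736}{66351}$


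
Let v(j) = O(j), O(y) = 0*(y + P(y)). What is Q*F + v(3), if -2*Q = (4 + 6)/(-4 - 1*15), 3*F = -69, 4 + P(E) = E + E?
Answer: -115/19 ≈ -6.0526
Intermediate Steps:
P(E) = -4 + 2*E (P(E) = -4 + (E + E) = -4 + 2*E)
F = -23 (F = (⅓)*(-69) = -23)
O(y) = 0 (O(y) = 0*(y + (-4 + 2*y)) = 0*(-4 + 3*y) = 0)
Q = 5/19 (Q = -(4 + 6)/(2*(-4 - 1*15)) = -5/(-4 - 15) = -5/(-19) = -5*(-1)/19 = -½*(-10/19) = 5/19 ≈ 0.26316)
v(j) = 0
Q*F + v(3) = (5/19)*(-23) + 0 = -115/19 + 0 = -115/19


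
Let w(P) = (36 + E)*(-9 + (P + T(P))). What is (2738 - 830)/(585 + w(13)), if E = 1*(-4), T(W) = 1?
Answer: 1908/745 ≈ 2.5611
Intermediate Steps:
E = -4
w(P) = -256 + 32*P (w(P) = (36 - 4)*(-9 + (P + 1)) = 32*(-9 + (1 + P)) = 32*(-8 + P) = -256 + 32*P)
(2738 - 830)/(585 + w(13)) = (2738 - 830)/(585 + (-256 + 32*13)) = 1908/(585 + (-256 + 416)) = 1908/(585 + 160) = 1908/745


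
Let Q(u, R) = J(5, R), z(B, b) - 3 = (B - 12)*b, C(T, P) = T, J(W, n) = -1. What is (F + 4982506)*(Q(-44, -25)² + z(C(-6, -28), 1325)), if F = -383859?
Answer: -109659336362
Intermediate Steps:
z(B, b) = 3 + b*(-12 + B) (z(B, b) = 3 + (B - 12)*b = 3 + (-12 + B)*b = 3 + b*(-12 + B))
Q(u, R) = -1
(F + 4982506)*(Q(-44, -25)² + z(C(-6, -28), 1325)) = (-383859 + 4982506)*((-1)² + (3 - 12*1325 - 6*1325)) = 4598647*(1 + (3 - 15900 - 7950)) = 4598647*(1 - 23847) = 4598647*(-23846) = -109659336362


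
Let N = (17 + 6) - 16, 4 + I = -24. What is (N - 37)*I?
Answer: 840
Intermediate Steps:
I = -28 (I = -4 - 24 = -28)
N = 7 (N = 23 - 16 = 7)
(N - 37)*I = (7 - 37)*(-28) = -30*(-28) = 840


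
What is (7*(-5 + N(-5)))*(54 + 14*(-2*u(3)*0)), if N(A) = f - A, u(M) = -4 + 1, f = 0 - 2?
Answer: -756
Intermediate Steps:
f = -2
u(M) = -3
N(A) = -2 - A
(7*(-5 + N(-5)))*(54 + 14*(-2*u(3)*0)) = (7*(-5 + (-2 - 1*(-5))))*(54 + 14*(-2*(-3)*0)) = (7*(-5 + (-2 + 5)))*(54 + 14*(6*0)) = (7*(-5 + 3))*(54 + 14*0) = (7*(-2))*(54 + 0) = -14*54 = -756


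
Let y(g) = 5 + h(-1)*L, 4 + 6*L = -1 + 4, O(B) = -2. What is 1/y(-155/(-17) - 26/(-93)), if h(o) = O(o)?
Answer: 3/16 ≈ 0.18750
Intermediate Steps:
h(o) = -2
L = -⅙ (L = -⅔ + (-1 + 4)/6 = -⅔ + (⅙)*3 = -⅔ + ½ = -⅙ ≈ -0.16667)
y(g) = 16/3 (y(g) = 5 - 2*(-⅙) = 5 + ⅓ = 16/3)
1/y(-155/(-17) - 26/(-93)) = 1/(16/3) = 3/16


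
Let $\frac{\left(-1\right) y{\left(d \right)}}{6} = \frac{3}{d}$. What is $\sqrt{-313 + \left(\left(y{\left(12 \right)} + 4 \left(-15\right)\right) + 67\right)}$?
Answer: $\frac{i \sqrt{1230}}{2} \approx 17.536 i$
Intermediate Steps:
$y{\left(d \right)} = - \frac{18}{d}$ ($y{\left(d \right)} = - 6 \frac{3}{d} = - \frac{18}{d}$)
$\sqrt{-313 + \left(\left(y{\left(12 \right)} + 4 \left(-15\right)\right) + 67\right)} = \sqrt{-313 + \left(\left(- \frac{18}{12} + 4 \left(-15\right)\right) + 67\right)} = \sqrt{-313 + \left(\left(\left(-18\right) \frac{1}{12} - 60\right) + 67\right)} = \sqrt{-313 + \left(\left(- \frac{3}{2} - 60\right) + 67\right)} = \sqrt{-313 + \left(- \frac{123}{2} + 67\right)} = \sqrt{-313 + \frac{11}{2}} = \sqrt{- \frac{615}{2}} = \frac{i \sqrt{1230}}{2}$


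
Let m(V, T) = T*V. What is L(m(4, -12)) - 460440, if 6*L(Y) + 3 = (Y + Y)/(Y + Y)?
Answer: -1381321/3 ≈ -4.6044e+5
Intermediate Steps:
L(Y) = -⅓ (L(Y) = -½ + ((Y + Y)/(Y + Y))/6 = -½ + ((2*Y)/((2*Y)))/6 = -½ + ((2*Y)*(1/(2*Y)))/6 = -½ + (⅙)*1 = -½ + ⅙ = -⅓)
L(m(4, -12)) - 460440 = -⅓ - 460440 = -1381321/3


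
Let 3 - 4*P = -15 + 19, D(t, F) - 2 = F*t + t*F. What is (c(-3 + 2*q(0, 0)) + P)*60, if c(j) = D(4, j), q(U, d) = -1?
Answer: -2295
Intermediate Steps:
D(t, F) = 2 + 2*F*t (D(t, F) = 2 + (F*t + t*F) = 2 + (F*t + F*t) = 2 + 2*F*t)
c(j) = 2 + 8*j (c(j) = 2 + 2*j*4 = 2 + 8*j)
P = -¼ (P = ¾ - (-15 + 19)/4 = ¾ - ¼*4 = ¾ - 1 = -¼ ≈ -0.25000)
(c(-3 + 2*q(0, 0)) + P)*60 = ((2 + 8*(-3 + 2*(-1))) - ¼)*60 = ((2 + 8*(-3 - 2)) - ¼)*60 = ((2 + 8*(-5)) - ¼)*60 = ((2 - 40) - ¼)*60 = (-38 - ¼)*60 = -153/4*60 = -2295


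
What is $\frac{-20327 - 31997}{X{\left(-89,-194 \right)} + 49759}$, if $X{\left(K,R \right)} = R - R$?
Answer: $- \frac{52324}{49759} \approx -1.0515$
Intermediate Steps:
$X{\left(K,R \right)} = 0$
$\frac{-20327 - 31997}{X{\left(-89,-194 \right)} + 49759} = \frac{-20327 - 31997}{0 + 49759} = - \frac{52324}{49759}$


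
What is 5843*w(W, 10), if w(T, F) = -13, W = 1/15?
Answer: -75959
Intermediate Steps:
W = 1/15 ≈ 0.066667
5843*w(W, 10) = 5843*(-13) = -75959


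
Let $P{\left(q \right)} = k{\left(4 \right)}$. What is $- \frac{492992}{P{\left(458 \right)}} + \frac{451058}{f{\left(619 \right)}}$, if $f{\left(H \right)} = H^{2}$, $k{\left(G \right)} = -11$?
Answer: $\frac{188900269350}{4214771} \approx 44819.0$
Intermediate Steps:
$P{\left(q \right)} = -11$
$- \frac{492992}{P{\left(458 \right)}} + \frac{451058}{f{\left(619 \right)}} = - \frac{492992}{-11} + \frac{451058}{619^{2}} = \left(-492992\right) \left(- \frac{1}{11}\right) + \frac{451058}{383161} = \frac{492992}{11} + 451058 \cdot \frac{1}{383161} = \frac{492992}{11} + \frac{451058}{383161} = \frac{188900269350}{4214771}$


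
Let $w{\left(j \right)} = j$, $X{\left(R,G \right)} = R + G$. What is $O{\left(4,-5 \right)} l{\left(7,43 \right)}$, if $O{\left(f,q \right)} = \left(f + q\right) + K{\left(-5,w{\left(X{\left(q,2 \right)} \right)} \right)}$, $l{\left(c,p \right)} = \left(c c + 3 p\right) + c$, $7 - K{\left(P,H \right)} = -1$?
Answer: $1295$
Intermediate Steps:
$X{\left(R,G \right)} = G + R$
$K{\left(P,H \right)} = 8$ ($K{\left(P,H \right)} = 7 - -1 = 7 + 1 = 8$)
$l{\left(c,p \right)} = c + c^{2} + 3 p$ ($l{\left(c,p \right)} = \left(c^{2} + 3 p\right) + c = c + c^{2} + 3 p$)
$O{\left(f,q \right)} = 8 + f + q$ ($O{\left(f,q \right)} = \left(f + q\right) + 8 = 8 + f + q$)
$O{\left(4,-5 \right)} l{\left(7,43 \right)} = \left(8 + 4 - 5\right) \left(7 + 7^{2} + 3 \cdot 43\right) = 7 \left(7 + 49 + 129\right) = 7 \cdot 185 = 1295$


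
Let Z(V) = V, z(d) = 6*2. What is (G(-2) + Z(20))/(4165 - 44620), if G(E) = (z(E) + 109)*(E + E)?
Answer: 16/1395 ≈ 0.011470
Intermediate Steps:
z(d) = 12
G(E) = 242*E (G(E) = (12 + 109)*(E + E) = 121*(2*E) = 242*E)
(G(-2) + Z(20))/(4165 - 44620) = (242*(-2) + 20)/(4165 - 44620) = (-484 + 20)/(-40455) = -464*(-1/40455) = 16/1395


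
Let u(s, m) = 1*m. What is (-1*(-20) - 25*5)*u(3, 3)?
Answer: -315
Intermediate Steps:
u(s, m) = m
(-1*(-20) - 25*5)*u(3, 3) = (-1*(-20) - 25*5)*3 = (20 - 125)*3 = -105*3 = -315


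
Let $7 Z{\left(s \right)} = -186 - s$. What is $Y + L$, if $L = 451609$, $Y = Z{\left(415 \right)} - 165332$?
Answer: $\frac{2003338}{7} \approx 2.8619 \cdot 10^{5}$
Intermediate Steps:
$Z{\left(s \right)} = - \frac{186}{7} - \frac{s}{7}$ ($Z{\left(s \right)} = \frac{-186 - s}{7} = - \frac{186}{7} - \frac{s}{7}$)
$Y = - \frac{1157925}{7}$ ($Y = \left(- \frac{186}{7} - \frac{415}{7}\right) - 165332 = - \frac{601}{7} - 165332 = - \frac{1157925}{7} \approx -1.6542 \cdot 10^{5}$)
$Y + L = - \frac{1157925}{7} + 451609 = \frac{2003338}{7}$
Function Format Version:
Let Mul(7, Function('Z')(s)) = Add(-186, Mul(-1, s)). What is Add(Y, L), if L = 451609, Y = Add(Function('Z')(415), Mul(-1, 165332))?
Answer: Rational(2003338, 7) ≈ 2.8619e+5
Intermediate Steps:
Function('Z')(s) = Add(Rational(-186, 7), Mul(Rational(-1, 7), s)) (Function('Z')(s) = Mul(Rational(1, 7), Add(-186, Mul(-1, s))) = Add(Rational(-186, 7), Mul(Rational(-1, 7), s)))
Y = Rational(-1157925, 7) (Y = Add(Add(Rational(-186, 7), Mul(Rational(-1, 7), 415)), Mul(-1, 165332)) = Add(Add(Rational(-186, 7), Rational(-415, 7)), -165332) = Add(Rational(-601, 7), -165332) = Rational(-1157925, 7) ≈ -1.6542e+5)
Add(Y, L) = Add(Rational(-1157925, 7), 451609) = Rational(2003338, 7)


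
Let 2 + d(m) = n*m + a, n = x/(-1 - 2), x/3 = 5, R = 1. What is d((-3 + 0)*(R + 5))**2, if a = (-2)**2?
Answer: 8464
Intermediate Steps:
x = 15 (x = 3*5 = 15)
n = -5 (n = 15/(-1 - 2) = 15/(-3) = 15*(-1/3) = -5)
a = 4
d(m) = 2 - 5*m (d(m) = -2 + (-5*m + 4) = -2 + (4 - 5*m) = 2 - 5*m)
d((-3 + 0)*(R + 5))**2 = (2 - 5*(-3 + 0)*(1 + 5))**2 = (2 - (-15)*6)**2 = (2 - 5*(-18))**2 = (2 + 90)**2 = 92**2 = 8464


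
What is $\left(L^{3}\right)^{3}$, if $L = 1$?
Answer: $1$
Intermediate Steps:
$\left(L^{3}\right)^{3} = \left(1^{3}\right)^{3} = 1^{3} = 1$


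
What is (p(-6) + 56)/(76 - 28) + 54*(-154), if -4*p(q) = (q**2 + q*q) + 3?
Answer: -1596523/192 ≈ -8315.2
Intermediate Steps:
p(q) = -3/4 - q**2/2 (p(q) = -((q**2 + q*q) + 3)/4 = -((q**2 + q**2) + 3)/4 = -(2*q**2 + 3)/4 = -(3 + 2*q**2)/4 = -3/4 - q**2/2)
(p(-6) + 56)/(76 - 28) + 54*(-154) = ((-3/4 - 1/2*(-6)**2) + 56)/(76 - 28) + 54*(-154) = ((-3/4 - 1/2*36) + 56)/48 - 8316 = ((-3/4 - 18) + 56)*(1/48) - 8316 = (-75/4 + 56)*(1/48) - 8316 = (149/4)*(1/48) - 8316 = 149/192 - 8316 = -1596523/192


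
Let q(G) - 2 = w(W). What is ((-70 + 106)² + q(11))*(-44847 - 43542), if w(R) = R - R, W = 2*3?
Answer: -114728922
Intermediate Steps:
W = 6
w(R) = 0
q(G) = 2 (q(G) = 2 + 0 = 2)
((-70 + 106)² + q(11))*(-44847 - 43542) = ((-70 + 106)² + 2)*(-44847 - 43542) = (36² + 2)*(-88389) = (1296 + 2)*(-88389) = 1298*(-88389) = -114728922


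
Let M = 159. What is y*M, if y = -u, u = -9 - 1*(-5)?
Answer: 636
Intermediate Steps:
u = -4 (u = -9 + 5 = -4)
y = 4 (y = -1*(-4) = 4)
y*M = 4*159 = 636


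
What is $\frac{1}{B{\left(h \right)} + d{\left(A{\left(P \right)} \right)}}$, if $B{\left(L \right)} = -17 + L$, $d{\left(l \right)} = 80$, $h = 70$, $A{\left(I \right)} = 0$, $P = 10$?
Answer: $\frac{1}{133} \approx 0.0075188$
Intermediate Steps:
$\frac{1}{B{\left(h \right)} + d{\left(A{\left(P \right)} \right)}} = \frac{1}{\left(-17 + 70\right) + 80} = \frac{1}{53 + 80} = \frac{1}{133}$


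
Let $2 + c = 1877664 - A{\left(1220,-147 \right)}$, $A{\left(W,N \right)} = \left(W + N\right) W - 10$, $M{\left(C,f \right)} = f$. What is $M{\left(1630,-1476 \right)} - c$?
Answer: $-570088$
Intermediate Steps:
$A{\left(W,N \right)} = -10 + W \left(N + W\right)$ ($A{\left(W,N \right)} = \left(N + W\right) W - 10 = W \left(N + W\right) - 10 = -10 + W \left(N + W\right)$)
$c = 568612$ ($c = -2 + \left(1877664 - \left(-10 + 1220^{2} - 179340\right)\right) = -2 + \left(1877664 - \left(-10 + 1488400 - 179340\right)\right) = -2 + \left(1877664 - 1309050\right) = -2 + 568614 = 568612$)
$M{\left(1630,-1476 \right)} - c = -1476 - 568612 = -570088$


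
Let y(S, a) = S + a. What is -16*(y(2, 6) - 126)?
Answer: 1888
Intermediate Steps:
-16*(y(2, 6) - 126) = -16*((2 + 6) - 126) = -16*(8 - 126) = -16*(-118) = 1888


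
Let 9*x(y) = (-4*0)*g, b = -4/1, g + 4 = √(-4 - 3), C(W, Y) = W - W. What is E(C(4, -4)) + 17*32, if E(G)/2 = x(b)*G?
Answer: 544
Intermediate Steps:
C(W, Y) = 0
g = -4 + I*√7 (g = -4 + √(-4 - 3) = -4 + √(-7) = -4 + I*√7 ≈ -4.0 + 2.6458*I)
b = -4 (b = -4*1 = -4)
x(y) = 0 (x(y) = ((-4*0)*(-4 + I*√7))/9 = (0*(-4 + I*√7))/9 = (⅑)*0 = 0)
E(G) = 0 (E(G) = 2*(0*G) = 2*0 = 0)
E(C(4, -4)) + 17*32 = 0 + 17*32 = 0 + 544 = 544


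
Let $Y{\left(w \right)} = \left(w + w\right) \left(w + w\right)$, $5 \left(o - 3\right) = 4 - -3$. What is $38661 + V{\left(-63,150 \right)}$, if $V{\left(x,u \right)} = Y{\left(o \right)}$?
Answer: $\frac{968461}{25} \approx 38738.0$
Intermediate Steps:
$o = \frac{22}{5}$ ($o = 3 + \frac{4 - -3}{5} = 3 + \frac{4 + 3}{5} = 3 + \frac{1}{5} \cdot 7 = 3 + \frac{7}{5} = \frac{22}{5} \approx 4.4$)
$Y{\left(w \right)} = 4 w^{2}$ ($Y{\left(w \right)} = 2 w 2 w = 4 w^{2}$)
$V{\left(x,u \right)} = \frac{1936}{25}$ ($V{\left(x,u \right)} = 4 \left(\frac{22}{5}\right)^{2} = 4 \cdot \frac{484}{25} = \frac{1936}{25}$)
$38661 + V{\left(-63,150 \right)} = 38661 + \frac{1936}{25} = \frac{968461}{25}$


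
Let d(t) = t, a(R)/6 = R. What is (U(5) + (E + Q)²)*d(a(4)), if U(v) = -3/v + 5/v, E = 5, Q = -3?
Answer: 528/5 ≈ 105.60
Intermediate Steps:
a(R) = 6*R
U(v) = 2/v
(U(5) + (E + Q)²)*d(a(4)) = (2/5 + (5 - 3)²)*(6*4) = (2*(⅕) + 2²)*24 = (⅖ + 4)*24 = (22/5)*24 = 528/5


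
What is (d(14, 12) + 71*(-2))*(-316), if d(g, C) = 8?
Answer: 42344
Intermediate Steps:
(d(14, 12) + 71*(-2))*(-316) = (8 + 71*(-2))*(-316) = (8 - 142)*(-316) = -134*(-316) = 42344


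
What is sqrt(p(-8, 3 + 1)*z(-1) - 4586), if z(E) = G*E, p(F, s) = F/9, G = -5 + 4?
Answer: I*sqrt(41282)/3 ≈ 67.727*I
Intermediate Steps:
G = -1
p(F, s) = F/9 (p(F, s) = F*(1/9) = F/9)
z(E) = -E
sqrt(p(-8, 3 + 1)*z(-1) - 4586) = sqrt(((1/9)*(-8))*(-1*(-1)) - 4586) = sqrt(-8/9*1 - 4586) = sqrt(-8/9 - 4586) = sqrt(-41282/9) = I*sqrt(41282)/3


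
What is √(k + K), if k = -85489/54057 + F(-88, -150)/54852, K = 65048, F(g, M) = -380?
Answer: 4*√248215948710837821994/247094547 ≈ 255.04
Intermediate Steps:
k = -392482024/247094547 (k = -85489/54057 - 380/54852 = -85489*1/54057 - 380*1/54852 = -85489/54057 - 95/13713 = -392482024/247094547 ≈ -1.5884)
√(k + K) = √(-392482024/247094547 + 65048) = √(16072613611232/247094547) = 4*√248215948710837821994/247094547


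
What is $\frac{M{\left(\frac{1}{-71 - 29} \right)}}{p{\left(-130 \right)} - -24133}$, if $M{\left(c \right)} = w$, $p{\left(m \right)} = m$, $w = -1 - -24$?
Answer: $\frac{23}{24003} \approx 0.00095821$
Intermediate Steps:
$w = 23$ ($w = -1 + 24 = 23$)
$M{\left(c \right)} = 23$
$\frac{M{\left(\frac{1}{-71 - 29} \right)}}{p{\left(-130 \right)} - -24133} = \frac{23}{-130 - -24133} = \frac{23}{-130 + 24133} = \frac{23}{24003}$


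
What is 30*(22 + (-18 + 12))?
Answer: 480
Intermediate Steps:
30*(22 + (-18 + 12)) = 30*(22 - 6) = 30*16 = 480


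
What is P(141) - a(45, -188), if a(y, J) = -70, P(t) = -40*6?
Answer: -170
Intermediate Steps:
P(t) = -240
P(141) - a(45, -188) = -240 - 1*(-70) = -240 + 70 = -170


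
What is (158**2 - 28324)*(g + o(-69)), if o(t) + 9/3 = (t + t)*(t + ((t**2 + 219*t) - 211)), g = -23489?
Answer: -4849985280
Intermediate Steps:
o(t) = -3 + 2*t*(-211 + t**2 + 220*t) (o(t) = -3 + (t + t)*(t + ((t**2 + 219*t) - 211)) = -3 + (2*t)*(t + (-211 + t**2 + 219*t)) = -3 + (2*t)*(-211 + t**2 + 220*t) = -3 + 2*t*(-211 + t**2 + 220*t))
(158**2 - 28324)*(g + o(-69)) = (158**2 - 28324)*(-23489 + (-3 - 422*(-69) + 2*(-69)**3 + 440*(-69)**2)) = (24964 - 28324)*(-23489 + (-3 + 29118 + 2*(-328509) + 440*4761)) = -3360*(-23489 + (-3 + 29118 - 657018 + 2094840)) = -3360*(-23489 + 1466937) = -3360*1443448 = -4849985280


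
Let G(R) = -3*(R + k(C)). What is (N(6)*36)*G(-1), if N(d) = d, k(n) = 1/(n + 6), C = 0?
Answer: 540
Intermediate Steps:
k(n) = 1/(6 + n)
G(R) = -½ - 3*R (G(R) = -3*(R + 1/(6 + 0)) = -3*(R + 1/6) = -3*(R + ⅙) = -3*(⅙ + R) = -½ - 3*R)
(N(6)*36)*G(-1) = (6*36)*(-½ - 3*(-1)) = 216*(-½ + 3) = 216*(5/2) = 540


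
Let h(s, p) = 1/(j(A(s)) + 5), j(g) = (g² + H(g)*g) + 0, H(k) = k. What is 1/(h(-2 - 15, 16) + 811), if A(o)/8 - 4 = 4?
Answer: 8197/6647768 ≈ 0.0012330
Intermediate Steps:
A(o) = 64 (A(o) = 32 + 8*4 = 32 + 32 = 64)
j(g) = 2*g² (j(g) = (g² + g*g) + 0 = (g² + g²) + 0 = 2*g² + 0 = 2*g²)
h(s, p) = 1/8197 (h(s, p) = 1/(2*64² + 5) = 1/(2*4096 + 5) = 1/(8192 + 5) = 1/8197)
1/(h(-2 - 15, 16) + 811) = 1/(1/8197 + 811) = 1/(6647768/8197) = 8197/6647768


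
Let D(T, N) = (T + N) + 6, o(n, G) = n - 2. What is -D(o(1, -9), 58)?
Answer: -63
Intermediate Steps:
o(n, G) = -2 + n
D(T, N) = 6 + N + T (D(T, N) = (N + T) + 6 = 6 + N + T)
-D(o(1, -9), 58) = -(6 + 58 + (-2 + 1)) = -(6 + 58 - 1) = -1*63 = -63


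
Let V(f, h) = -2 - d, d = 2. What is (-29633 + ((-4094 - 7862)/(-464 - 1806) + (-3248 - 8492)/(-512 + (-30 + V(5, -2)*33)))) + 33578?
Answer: 1517619811/382495 ≈ 3967.7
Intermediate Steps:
V(f, h) = -4 (V(f, h) = -2 - 1*2 = -2 - 2 = -4)
(-29633 + ((-4094 - 7862)/(-464 - 1806) + (-3248 - 8492)/(-512 + (-30 + V(5, -2)*33)))) + 33578 = (-29633 + ((-4094 - 7862)/(-464 - 1806) + (-3248 - 8492)/(-512 + (-30 - 4*33)))) + 33578 = (-29633 + (-11956/(-2270) - 11740/(-512 + (-30 - 132)))) + 33578 = (-29633 + (-11956*(-1/2270) - 11740/(-512 - 162))) + 33578 = (-29633 + (5978/1135 - 11740/(-674))) + 33578 = (-29633 + (5978/1135 - 11740*(-1/674))) + 33578 = (-29633 + (5978/1135 + 5870/337)) + 33578 = (-29633 + 8677036/382495) + 33578 = -11325797299/382495 + 33578 = 1517619811/382495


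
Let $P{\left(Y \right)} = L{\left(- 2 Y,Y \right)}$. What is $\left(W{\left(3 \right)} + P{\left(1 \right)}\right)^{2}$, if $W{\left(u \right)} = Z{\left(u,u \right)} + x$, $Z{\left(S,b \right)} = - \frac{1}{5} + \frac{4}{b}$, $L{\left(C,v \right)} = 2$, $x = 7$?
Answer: $\frac{23104}{225} \approx 102.68$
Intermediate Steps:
$Z{\left(S,b \right)} = - \frac{1}{5} + \frac{4}{b}$ ($Z{\left(S,b \right)} = \left(-1\right) \frac{1}{5} + \frac{4}{b} = - \frac{1}{5} + \frac{4}{b}$)
$P{\left(Y \right)} = 2$
$W{\left(u \right)} = 7 + \frac{20 - u}{5 u}$ ($W{\left(u \right)} = \frac{20 - u}{5 u} + 7 = 7 + \frac{20 - u}{5 u}$)
$\left(W{\left(3 \right)} + P{\left(1 \right)}\right)^{2} = \left(\left(\frac{34}{5} + \frac{4}{3}\right) + 2\right)^{2} = \left(\frac{122}{15} + 2\right)^{2} = \left(\frac{152}{15}\right)^{2} = \frac{23104}{225}$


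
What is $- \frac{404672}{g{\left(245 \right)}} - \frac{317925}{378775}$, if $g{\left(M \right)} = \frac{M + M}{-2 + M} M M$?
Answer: $- \frac{931956826473}{222812499875} \approx -4.1827$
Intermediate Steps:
$g{\left(M \right)} = \frac{2 M^{3}}{-2 + M}$ ($g{\left(M \right)} = \frac{2 M}{-2 + M} M M = \frac{2 M^{2}}{-2 + M} M = \frac{2 M^{3}}{-2 + M}$)
$- \frac{404672}{g{\left(245 \right)}} - \frac{317925}{378775} = - \frac{404672}{2 \cdot 245^{3} \frac{1}{-2 + 245}} - \frac{317925}{378775} = - \frac{404672}{2 \cdot 14706125 \cdot \frac{1}{243}} - \frac{12717}{15151} = - \frac{404672}{\frac{29412250}{243}} - \frac{12717}{15151} = \left(-404672\right) \frac{243}{29412250} - \frac{12717}{15151} = - \frac{49167648}{14706125} - \frac{12717}{15151} = - \frac{931956826473}{222812499875}$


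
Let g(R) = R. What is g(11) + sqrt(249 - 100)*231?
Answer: 11 + 231*sqrt(149) ≈ 2830.7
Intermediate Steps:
g(11) + sqrt(249 - 100)*231 = 11 + sqrt(249 - 100)*231 = 11 + sqrt(149)*231 = 11 + 231*sqrt(149)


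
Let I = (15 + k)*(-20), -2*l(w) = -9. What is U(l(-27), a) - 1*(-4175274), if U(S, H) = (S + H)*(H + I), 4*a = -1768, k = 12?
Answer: 4604899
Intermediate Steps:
l(w) = 9/2 (l(w) = -½*(-9) = 9/2)
I = -540 (I = (15 + 12)*(-20) = 27*(-20) = -540)
a = -442 (a = (¼)*(-1768) = -442)
U(S, H) = (-540 + H)*(H + S) (U(S, H) = (S + H)*(H - 540) = (H + S)*(-540 + H) = (-540 + H)*(H + S))
U(l(-27), a) - 1*(-4175274) = ((-442)² - 540*(-442) - 540*9/2 - 442*9/2) - 1*(-4175274) = (195364 + 238680 - 2430 - 1989) + 4175274 = 429625 + 4175274 = 4604899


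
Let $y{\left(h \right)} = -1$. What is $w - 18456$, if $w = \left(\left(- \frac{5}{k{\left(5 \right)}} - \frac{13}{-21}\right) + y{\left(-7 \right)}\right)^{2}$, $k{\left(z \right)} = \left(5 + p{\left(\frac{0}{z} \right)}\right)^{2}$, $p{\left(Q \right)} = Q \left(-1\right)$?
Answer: $- \frac{203473679}{11025} \approx -18456.0$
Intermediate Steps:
$p{\left(Q \right)} = - Q$
$k{\left(z \right)} = 25$ ($k{\left(z \right)} = \left(5 - \frac{0}{z}\right)^{2} = \left(5 - 0\right)^{2} = \left(5 + 0\right)^{2} = 5^{2} = 25$)
$w = \frac{3721}{11025}$ ($w = \left(\left(- \frac{5}{25} - \frac{13}{-21}\right) - 1\right)^{2} = \left(\left(\left(-5\right) \frac{1}{25} - - \frac{13}{21}\right) - 1\right)^{2} = \left(\left(- \frac{1}{5} + \frac{13}{21}\right) - 1\right)^{2} = \left(\frac{44}{105} - 1\right)^{2} = \left(- \frac{61}{105}\right)^{2} = \frac{3721}{11025} \approx 0.33751$)
$w - 18456 = \frac{3721}{11025} - 18456 = - \frac{203473679}{11025}$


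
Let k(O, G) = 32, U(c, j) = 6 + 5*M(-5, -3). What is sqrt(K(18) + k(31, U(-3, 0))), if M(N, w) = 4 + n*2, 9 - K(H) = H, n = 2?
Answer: sqrt(23) ≈ 4.7958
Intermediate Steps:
K(H) = 9 - H
M(N, w) = 8 (M(N, w) = 4 + 2*2 = 4 + 4 = 8)
U(c, j) = 46 (U(c, j) = 6 + 5*8 = 6 + 40 = 46)
sqrt(K(18) + k(31, U(-3, 0))) = sqrt((9 - 1*18) + 32) = sqrt((9 - 18) + 32) = sqrt(-9 + 32) = sqrt(23)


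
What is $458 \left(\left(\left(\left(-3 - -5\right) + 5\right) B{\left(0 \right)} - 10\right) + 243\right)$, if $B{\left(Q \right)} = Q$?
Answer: $106714$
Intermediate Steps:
$458 \left(\left(\left(\left(-3 - -5\right) + 5\right) B{\left(0 \right)} - 10\right) + 243\right) = 458 \left(\left(\left(\left(-3 - -5\right) + 5\right) 0 - 10\right) + 243\right) = 458 \left(\left(\left(\left(-3 + 5\right) + 5\right) 0 - 10\right) + 243\right) = 458 \left(\left(\left(2 + 5\right) 0 - 10\right) + 243\right) = 458 \left(\left(7 \cdot 0 - 10\right) + 243\right) = 458 \left(\left(0 - 10\right) + 243\right) = 458 \left(-10 + 243\right) = 458 \cdot 233 = 106714$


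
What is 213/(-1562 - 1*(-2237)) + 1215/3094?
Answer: 493049/696150 ≈ 0.70825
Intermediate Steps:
213/(-1562 - 1*(-2237)) + 1215/3094 = 213/(-1562 + 2237) + 1215*(1/3094) = 213/675 + 1215/3094 = 213*(1/675) + 1215/3094 = 71/225 + 1215/3094 = 493049/696150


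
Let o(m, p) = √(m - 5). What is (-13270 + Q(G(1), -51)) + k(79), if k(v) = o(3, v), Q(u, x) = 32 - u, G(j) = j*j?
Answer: -13239 + I*√2 ≈ -13239.0 + 1.4142*I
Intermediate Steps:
G(j) = j²
o(m, p) = √(-5 + m)
k(v) = I*√2 (k(v) = √(-5 + 3) = √(-2) = I*√2)
(-13270 + Q(G(1), -51)) + k(79) = (-13270 + (32 - 1*1²)) + I*√2 = (-13270 + (32 - 1*1)) + I*√2 = (-13270 + (32 - 1)) + I*√2 = (-13270 + 31) + I*√2 = -13239 + I*√2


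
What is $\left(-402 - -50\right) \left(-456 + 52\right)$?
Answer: $142208$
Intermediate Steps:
$\left(-402 - -50\right) \left(-456 + 52\right) = \left(-402 + 50\right) \left(-404\right) = \left(-352\right) \left(-404\right) = 142208$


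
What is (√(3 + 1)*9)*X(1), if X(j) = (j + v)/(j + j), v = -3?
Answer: -18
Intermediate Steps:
X(j) = (-3 + j)/(2*j) (X(j) = (j - 3)/(j + j) = (-3 + j)/((2*j)) = (-3 + j)*(1/(2*j)) = (-3 + j)/(2*j))
(√(3 + 1)*9)*X(1) = (√(3 + 1)*9)*((½)*(-3 + 1)/1) = (√4*9)*((½)*1*(-2)) = (2*9)*(-1) = 18*(-1) = -18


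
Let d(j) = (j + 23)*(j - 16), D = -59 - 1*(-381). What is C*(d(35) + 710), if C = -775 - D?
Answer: -1987764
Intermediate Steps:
D = 322 (D = -59 + 381 = 322)
C = -1097 (C = -775 - 1*322 = -775 - 322 = -1097)
d(j) = (-16 + j)*(23 + j) (d(j) = (23 + j)*(-16 + j) = (-16 + j)*(23 + j))
C*(d(35) + 710) = -1097*((-368 + 35**2 + 7*35) + 710) = -1097*((-368 + 1225 + 245) + 710) = -1097*(1102 + 710) = -1097*1812 = -1987764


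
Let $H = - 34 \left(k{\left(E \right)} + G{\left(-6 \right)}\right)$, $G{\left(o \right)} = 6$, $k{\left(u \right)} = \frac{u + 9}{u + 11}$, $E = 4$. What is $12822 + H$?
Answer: $\frac{188828}{15} \approx 12589.0$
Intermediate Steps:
$k{\left(u \right)} = \frac{9 + u}{11 + u}$
$H = - \frac{3502}{15}$ ($H = - 34 \left(\frac{9 + 4}{11 + 4} + 6\right) = - 34 \left(\frac{1}{15} \cdot 13 + 6\right) = - 34 \left(\frac{13}{15} + 6\right) = \left(-34\right) \frac{103}{15} = - \frac{3502}{15} \approx -233.47$)
$12822 + H = 12822 - \frac{3502}{15} = \frac{188828}{15}$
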